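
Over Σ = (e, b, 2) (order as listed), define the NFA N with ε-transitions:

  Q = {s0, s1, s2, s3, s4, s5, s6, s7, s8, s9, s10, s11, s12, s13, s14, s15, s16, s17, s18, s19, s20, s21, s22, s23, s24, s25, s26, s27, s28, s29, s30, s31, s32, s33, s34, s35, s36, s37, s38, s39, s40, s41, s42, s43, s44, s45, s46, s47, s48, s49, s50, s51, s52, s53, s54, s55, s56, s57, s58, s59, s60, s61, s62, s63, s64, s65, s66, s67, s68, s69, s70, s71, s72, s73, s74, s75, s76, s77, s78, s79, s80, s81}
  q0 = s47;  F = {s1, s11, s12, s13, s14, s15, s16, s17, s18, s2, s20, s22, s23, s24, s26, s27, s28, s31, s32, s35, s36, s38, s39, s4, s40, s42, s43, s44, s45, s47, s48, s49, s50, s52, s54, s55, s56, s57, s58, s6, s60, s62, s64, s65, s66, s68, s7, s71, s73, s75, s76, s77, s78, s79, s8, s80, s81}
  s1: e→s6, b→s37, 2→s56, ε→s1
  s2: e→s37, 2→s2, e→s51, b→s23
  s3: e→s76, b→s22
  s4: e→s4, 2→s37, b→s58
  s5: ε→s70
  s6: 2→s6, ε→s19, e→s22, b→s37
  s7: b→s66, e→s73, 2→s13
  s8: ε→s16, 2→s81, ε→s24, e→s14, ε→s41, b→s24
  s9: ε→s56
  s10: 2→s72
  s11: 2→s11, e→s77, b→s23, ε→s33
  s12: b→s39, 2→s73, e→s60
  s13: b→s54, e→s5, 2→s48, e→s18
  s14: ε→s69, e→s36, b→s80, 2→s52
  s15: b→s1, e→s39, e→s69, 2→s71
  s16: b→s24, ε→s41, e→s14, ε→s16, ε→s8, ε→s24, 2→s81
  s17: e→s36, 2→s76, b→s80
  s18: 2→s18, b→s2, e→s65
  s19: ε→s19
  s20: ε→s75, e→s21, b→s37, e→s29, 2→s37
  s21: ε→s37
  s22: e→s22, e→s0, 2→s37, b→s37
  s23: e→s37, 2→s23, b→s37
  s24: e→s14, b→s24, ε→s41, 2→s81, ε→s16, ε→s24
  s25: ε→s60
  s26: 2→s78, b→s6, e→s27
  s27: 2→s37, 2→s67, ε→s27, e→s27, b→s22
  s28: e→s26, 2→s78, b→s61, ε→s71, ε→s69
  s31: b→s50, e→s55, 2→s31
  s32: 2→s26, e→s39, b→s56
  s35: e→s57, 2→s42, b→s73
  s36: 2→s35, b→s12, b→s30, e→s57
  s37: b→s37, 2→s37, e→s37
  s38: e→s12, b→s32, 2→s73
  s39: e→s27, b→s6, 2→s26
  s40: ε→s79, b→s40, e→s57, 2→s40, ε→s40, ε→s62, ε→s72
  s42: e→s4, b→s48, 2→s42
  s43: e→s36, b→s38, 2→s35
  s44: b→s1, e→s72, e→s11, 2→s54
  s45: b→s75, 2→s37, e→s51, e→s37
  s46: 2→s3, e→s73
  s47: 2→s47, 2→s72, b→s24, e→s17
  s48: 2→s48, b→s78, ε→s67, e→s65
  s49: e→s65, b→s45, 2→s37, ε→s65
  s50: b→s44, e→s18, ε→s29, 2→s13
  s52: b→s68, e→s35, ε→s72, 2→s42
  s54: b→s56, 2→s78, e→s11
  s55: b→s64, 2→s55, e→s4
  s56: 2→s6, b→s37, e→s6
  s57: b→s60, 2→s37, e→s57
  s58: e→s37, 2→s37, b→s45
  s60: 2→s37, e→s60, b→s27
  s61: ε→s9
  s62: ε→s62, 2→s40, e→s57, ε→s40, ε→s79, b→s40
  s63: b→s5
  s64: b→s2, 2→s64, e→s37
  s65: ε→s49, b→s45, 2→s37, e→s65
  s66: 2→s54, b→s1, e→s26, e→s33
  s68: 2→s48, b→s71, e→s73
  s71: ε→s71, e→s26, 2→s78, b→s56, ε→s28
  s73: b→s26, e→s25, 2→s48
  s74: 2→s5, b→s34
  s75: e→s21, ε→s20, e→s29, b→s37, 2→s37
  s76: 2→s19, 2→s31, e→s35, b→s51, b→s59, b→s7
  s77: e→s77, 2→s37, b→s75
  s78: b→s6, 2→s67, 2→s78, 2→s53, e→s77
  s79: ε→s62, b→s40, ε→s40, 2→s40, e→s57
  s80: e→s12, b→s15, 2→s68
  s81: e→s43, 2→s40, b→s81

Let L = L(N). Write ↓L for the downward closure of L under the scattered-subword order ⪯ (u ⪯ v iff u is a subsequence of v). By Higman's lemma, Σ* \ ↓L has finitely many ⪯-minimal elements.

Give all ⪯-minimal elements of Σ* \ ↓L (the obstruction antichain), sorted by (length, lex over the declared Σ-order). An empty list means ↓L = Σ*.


|Q|=82, |F|=57, |δ|=240 (41 ε).
min D↑ (51 st, q0=0, F={19}): 0:e→1,b→2,2→0 1:e→3,b→4,2→5 2:e→6,b→2,2→7 3:e→8,b→9,2→10 4:e→9,b→11,2→12 5:e→10,b→13,2→14 6:e→3,b→4,2→15 7:e→16,b→7,2→17 8:e→8,b→18,2→19 9:e→18,b→20,2→21 10:e→8,b→21,2→22 11:e→20,b→23,2→24 12:e→21,b→24,2→25 13:e→21,b→26,2→27 14:e→28,b→29,2→14 15:e→10,b→12,2→22 16:e→3,b→30,2→10 17:e→8,b→17,2→17 18:e→18,b→31,2→19 19:e→19,b→19,2→19 20:e→31,b→32,2→33 21:e→18,b→33,2→25 22:e→34,b→25,2→22 23:e→32,b→19,2→35 24:e→33,b→35,2→36 25:e→37,b→36,2→25 26:e→33,b→23,2→38 27:e→39,b→38,2→25 28:e→34,b→40,2→28 29:e→39,b→41,2→27 30:e→9,b→42,2→21 31:e→31,b→43,2→19 32:e→43,b→19,2→32 33:e→31,b→32,2→36 34:e→34,b→44,2→19 35:e→32,b→19,2→32 36:e→45,b→32,2→36 37:e→37,b→46,2→19 38:e→47,b→35,2→36 39:e→37,b→48,2→39 40:e→19,b→48,2→40 41:e→47,b→23,2→38 42:e→20,b→35,2→33 43:e→43,b→19,2→19 44:e→19,b→46,2→19 45:e→45,b→49,2→19 46:e→19,b→49,2→19 47:e→45,b→50,2→47 48:e→19,b→50,2→48 49:e→19,b→19,2→19 50:e→19,b→19,2→50 [Hopcroft].
'eee2': |S_i|=[76, 67, 43, 19, 2] end={s37,s67} ∉↓L; 4/4 del acc.
'ebbbb': |S_i|=[76, 67, 55, 35, 14, 1] end={s37} — reject; 5/5 deletions ∈↓L.
'b22e2': run [76, 71, 58, 38, 19, 2] end={s37,s67} ∉↓L; 5/5 del acc.
'e22ebe': run [76, 67, 56, 38, 26, 11, 4] end={s21,s29,s37,s51} rej; 6/6 deletions ∈↓L.
4 words, ⪯-incomp.

A = [eee2, ebbbb, b22e2, e22ebe].


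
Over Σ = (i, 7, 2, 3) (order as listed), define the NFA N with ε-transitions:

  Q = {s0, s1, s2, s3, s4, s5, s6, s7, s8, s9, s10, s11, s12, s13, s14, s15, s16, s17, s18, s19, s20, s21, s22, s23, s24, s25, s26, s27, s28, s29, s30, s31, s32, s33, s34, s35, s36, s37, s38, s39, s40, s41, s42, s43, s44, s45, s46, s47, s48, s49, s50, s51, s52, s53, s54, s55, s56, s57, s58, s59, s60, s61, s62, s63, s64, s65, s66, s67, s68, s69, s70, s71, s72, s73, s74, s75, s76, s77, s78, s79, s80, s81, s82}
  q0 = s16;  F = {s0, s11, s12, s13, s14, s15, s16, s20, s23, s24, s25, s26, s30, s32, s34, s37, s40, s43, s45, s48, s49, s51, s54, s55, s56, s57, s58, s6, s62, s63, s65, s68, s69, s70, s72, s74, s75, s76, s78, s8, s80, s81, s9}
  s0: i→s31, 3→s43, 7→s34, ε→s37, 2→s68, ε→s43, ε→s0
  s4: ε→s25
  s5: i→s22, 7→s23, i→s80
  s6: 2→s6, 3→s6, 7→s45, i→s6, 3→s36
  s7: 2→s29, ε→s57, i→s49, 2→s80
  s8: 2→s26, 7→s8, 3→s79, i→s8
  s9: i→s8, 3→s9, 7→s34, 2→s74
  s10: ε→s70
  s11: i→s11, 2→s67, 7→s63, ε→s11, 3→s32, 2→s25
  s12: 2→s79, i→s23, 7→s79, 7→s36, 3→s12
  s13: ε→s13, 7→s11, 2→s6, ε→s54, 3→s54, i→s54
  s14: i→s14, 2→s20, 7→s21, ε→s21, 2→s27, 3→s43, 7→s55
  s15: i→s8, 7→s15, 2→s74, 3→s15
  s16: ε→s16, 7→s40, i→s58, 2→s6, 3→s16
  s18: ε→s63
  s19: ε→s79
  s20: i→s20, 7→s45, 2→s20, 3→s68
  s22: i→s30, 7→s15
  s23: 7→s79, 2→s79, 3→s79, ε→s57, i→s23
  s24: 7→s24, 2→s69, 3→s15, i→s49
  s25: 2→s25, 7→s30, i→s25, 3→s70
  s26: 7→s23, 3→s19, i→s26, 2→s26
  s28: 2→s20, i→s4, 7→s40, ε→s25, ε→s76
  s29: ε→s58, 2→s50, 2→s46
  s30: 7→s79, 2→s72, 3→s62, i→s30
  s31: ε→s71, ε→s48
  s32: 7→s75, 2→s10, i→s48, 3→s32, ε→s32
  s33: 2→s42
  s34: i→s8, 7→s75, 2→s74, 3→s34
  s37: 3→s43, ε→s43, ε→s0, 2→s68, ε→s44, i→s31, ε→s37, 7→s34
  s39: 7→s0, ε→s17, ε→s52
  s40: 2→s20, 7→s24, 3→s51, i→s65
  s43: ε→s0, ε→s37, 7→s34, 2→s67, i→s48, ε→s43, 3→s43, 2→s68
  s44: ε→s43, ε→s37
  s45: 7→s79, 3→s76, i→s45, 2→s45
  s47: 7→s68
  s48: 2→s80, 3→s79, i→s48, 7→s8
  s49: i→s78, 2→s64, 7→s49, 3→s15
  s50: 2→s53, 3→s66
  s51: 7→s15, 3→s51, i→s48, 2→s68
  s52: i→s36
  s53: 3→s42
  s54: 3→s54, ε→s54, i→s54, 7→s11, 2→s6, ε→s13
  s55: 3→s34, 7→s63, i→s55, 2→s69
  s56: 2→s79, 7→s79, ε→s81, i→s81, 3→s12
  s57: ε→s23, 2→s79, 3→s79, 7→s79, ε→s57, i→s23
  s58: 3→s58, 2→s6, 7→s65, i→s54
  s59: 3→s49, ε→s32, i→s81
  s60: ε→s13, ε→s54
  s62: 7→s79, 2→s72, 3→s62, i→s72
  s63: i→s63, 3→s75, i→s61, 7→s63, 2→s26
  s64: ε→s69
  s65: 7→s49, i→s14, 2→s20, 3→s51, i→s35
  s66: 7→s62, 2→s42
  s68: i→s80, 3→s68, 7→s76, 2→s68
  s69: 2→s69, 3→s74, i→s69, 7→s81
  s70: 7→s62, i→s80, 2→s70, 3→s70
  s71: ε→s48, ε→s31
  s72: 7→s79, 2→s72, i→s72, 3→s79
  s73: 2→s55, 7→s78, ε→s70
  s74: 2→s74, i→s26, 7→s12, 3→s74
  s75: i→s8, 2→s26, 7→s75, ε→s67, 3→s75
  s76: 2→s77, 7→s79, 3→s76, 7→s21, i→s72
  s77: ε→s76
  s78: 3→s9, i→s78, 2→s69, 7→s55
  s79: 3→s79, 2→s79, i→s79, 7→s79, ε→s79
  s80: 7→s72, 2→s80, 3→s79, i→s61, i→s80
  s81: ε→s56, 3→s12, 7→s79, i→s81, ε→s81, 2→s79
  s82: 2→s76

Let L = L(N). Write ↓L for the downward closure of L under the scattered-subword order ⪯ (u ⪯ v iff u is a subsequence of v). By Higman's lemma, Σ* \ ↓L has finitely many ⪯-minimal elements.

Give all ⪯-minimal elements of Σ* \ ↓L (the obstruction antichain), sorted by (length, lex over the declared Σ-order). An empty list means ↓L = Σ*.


|Q|=83, |F|=43, |δ|=261 (48 ε).
min D↑ (39 st, q0=0, F={17}): 0:i→1,7→2,2→3,3→0 1:i→4,7→5,2→3,3→1 2:i→5,7→6,2→7,3→8 3:i→3,7→9,2→3,3→3 4:i→4,7→10,2→3,3→4 5:i→11,7→12,2→7,3→8 6:i→12,7→6,2→13,3→14 7:i→7,7→9,2→7,3→15 8:i→16,7→14,2→15,3→8 9:i→9,7→17,2→9,3→18 10:i→10,7→19,2→20,3→21 11:i→11,7→22,2→7,3→23 12:i→24,7→12,2→13,3→14 13:i→13,7→25,2→13,3→26 14:i→27,7→14,2→26,3→14 15:i→28,7→18,2→15,3→15 16:i→16,7→27,2→28,3→17 17:i→17,7→17,2→17,3→17 18:i→29,7→17,2→18,3→18 19:i→19,7→19,2→30,3→31 20:i→20,7→32,2→20,3→33 21:i→16,7→31,2→33,3→21 22:i→22,7→19,2→13,3→34 23:i→16,7→34,2→15,3→23 24:i→24,7→22,2→13,3→35 25:i→25,7→17,2→17,3→36 26:i→30,7→36,2→26,3→26 27:i→27,7→27,2→30,3→17 28:i→28,7→29,2→28,3→17 29:i→29,7→17,2→29,3→17 30:i→30,7→37,2→30,3→17 31:i→27,7→31,2→30,3→31 32:i→32,7→17,2→29,3→38 33:i→28,7→38,2→33,3→33 34:i→27,7→31,2→26,3→34 35:i→27,7→34,2→26,3→35 36:i→37,7→17,2→17,3→36 37:i→37,7→17,2→17,3→17 38:i→29,7→17,2→29,3→38 [Hopcroft].
'277': N↓-sim [57, 29, 14, 3] end={s21,s36,s79} rej; 3/3 deletions ∈↓L.
'73i3': run [57, 52, 33, 12, 2] end={s19,s79} — reject; 4/4 del acc.
'77272': |S_i|=[57, 52, 31, 17, 8, 1] end={s79} — reject; 5/5 del acc.
'ii7723': N↓-sim [57, 54, 48, 32, 18, 6, 2] end={s19,s79} ∉↓L; 6/6 single-dels accept.
4 minimals (antichain).

Antichain: [277, 73i3, 77272, ii7723].


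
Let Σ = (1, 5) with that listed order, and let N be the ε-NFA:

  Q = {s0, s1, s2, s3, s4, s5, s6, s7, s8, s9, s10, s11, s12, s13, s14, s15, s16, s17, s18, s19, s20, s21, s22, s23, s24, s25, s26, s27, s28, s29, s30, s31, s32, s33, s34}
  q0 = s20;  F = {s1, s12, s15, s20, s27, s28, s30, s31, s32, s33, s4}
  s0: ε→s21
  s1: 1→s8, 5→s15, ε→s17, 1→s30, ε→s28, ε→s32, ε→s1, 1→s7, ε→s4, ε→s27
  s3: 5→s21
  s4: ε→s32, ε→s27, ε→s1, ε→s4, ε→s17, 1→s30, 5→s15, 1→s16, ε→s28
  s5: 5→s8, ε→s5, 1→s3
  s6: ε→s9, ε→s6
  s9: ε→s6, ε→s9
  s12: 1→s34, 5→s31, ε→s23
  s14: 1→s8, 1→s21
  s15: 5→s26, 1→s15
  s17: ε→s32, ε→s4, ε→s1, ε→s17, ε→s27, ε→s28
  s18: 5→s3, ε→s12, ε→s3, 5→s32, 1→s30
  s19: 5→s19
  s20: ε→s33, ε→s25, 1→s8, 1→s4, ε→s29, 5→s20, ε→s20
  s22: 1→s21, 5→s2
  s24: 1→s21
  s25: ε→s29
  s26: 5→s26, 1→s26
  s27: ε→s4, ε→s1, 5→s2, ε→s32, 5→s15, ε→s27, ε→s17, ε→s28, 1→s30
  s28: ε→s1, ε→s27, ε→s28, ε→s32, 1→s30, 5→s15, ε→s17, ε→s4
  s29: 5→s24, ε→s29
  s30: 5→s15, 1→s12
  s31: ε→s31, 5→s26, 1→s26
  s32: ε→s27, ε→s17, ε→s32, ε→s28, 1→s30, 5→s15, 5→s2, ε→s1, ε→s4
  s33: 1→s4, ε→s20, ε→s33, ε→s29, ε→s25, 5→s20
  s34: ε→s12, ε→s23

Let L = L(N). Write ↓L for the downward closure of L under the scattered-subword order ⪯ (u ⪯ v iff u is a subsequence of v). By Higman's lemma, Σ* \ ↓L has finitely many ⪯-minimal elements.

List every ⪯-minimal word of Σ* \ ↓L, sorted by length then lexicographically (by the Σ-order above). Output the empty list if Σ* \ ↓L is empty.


min(Σ*\↓L) = [155, 11151].

|Q|=35, |F|=11, |δ|=101 (58 ε).
min D↑ (7 st, q0=0, F={5}): 0:1→1,5→0 1:1→2,5→3 2:1→4,5→3 3:1→3,5→5 4:1→4,5→6 5:1→5,5→5 6:1→5,5→5.
'155': run [23, 18, 4, 1] end={s26} ∉↓L; 3/3 del acc.
'11151': |S_i|=[23, 18, 10, 6, 2, 1] end={s26} ∉↓L; 5/5 del acc.
2 obstructions.


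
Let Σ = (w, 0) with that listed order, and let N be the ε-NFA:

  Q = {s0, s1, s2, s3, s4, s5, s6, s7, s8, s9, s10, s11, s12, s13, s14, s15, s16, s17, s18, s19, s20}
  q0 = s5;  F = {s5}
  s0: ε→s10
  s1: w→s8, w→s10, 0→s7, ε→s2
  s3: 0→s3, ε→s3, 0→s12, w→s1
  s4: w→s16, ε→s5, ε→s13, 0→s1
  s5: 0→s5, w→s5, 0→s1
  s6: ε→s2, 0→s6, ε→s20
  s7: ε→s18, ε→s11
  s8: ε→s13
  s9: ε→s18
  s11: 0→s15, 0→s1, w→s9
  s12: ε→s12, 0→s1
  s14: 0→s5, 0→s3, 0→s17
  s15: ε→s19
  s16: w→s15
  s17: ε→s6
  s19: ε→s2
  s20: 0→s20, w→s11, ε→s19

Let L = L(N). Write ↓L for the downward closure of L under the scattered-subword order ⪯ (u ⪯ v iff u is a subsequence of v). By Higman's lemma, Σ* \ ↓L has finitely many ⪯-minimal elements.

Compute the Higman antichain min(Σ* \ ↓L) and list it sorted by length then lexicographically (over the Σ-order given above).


|Q|=21, |F|=1, |δ|=38 (16 ε).
min D↑ (1 st, q0=0, F={}): 0:w→0,0→0.
L(D↑) = ∅; no obstructions.

A = [].


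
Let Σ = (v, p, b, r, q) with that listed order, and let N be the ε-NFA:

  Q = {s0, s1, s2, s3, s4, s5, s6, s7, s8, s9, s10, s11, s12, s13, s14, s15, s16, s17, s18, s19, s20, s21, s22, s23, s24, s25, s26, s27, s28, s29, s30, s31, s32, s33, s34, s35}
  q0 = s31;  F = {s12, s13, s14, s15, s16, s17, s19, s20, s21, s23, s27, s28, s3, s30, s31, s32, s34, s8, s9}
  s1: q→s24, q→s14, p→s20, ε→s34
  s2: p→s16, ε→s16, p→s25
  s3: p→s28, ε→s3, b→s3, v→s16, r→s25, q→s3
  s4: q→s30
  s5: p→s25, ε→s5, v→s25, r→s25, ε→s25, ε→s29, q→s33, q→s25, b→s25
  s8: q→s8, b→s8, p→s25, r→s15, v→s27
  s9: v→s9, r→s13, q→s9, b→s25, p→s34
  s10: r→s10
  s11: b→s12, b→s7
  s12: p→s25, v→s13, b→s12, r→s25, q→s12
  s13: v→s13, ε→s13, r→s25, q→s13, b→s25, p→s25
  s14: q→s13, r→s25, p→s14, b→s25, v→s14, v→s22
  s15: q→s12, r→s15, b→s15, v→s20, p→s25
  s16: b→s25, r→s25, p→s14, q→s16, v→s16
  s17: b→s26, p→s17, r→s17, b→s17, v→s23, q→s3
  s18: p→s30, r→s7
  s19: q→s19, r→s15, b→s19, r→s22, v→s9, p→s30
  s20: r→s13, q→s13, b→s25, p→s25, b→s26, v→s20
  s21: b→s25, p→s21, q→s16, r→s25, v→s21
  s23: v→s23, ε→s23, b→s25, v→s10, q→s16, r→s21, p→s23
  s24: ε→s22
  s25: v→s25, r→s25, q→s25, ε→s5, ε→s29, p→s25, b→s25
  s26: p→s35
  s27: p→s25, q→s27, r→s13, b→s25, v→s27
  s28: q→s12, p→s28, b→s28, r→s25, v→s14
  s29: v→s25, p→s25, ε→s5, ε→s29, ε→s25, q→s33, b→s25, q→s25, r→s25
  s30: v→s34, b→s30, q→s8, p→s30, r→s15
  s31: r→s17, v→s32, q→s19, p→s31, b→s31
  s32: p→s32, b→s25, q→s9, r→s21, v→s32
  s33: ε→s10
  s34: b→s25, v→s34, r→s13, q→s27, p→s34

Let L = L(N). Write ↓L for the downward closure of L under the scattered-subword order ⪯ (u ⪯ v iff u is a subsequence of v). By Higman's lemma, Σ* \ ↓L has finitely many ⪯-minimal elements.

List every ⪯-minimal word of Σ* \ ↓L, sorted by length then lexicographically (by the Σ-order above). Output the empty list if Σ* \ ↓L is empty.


Antichain: [vb, vrr, rqr, qrp, qpqp].

|Q|=36, |F|=19, |δ|=144 (15 ε).
min D↑ (20 st, q0=0, F={4}): 0:v→1,p→0,b→0,r→2,q→3 1:v→1,p→1,b→4,r→5,q→6 2:v→7,p→2,b→2,r→2,q→8 3:v→6,p→9,b→3,r→10,q→3 4:v→4,p→4,b→4,r→4,q→4 5:v→5,p→5,b→4,r→4,q→11 6:v→6,p→12,b→4,r→13,q→6 7:v→7,p→7,b→4,r→5,q→11 8:v→11,p→14,b→8,r→4,q→8 9:v→12,p→9,b→9,r→10,q→15 10:v→16,p→4,b→10,r→10,q→17 11:v→11,p→18,b→4,r→4,q→11 12:v→12,p→12,b→4,r→13,q→19 13:v→13,p→4,b→4,r→4,q→13 14:v→18,p→14,b→14,r→4,q→17 15:v→19,p→4,b→15,r→10,q→15 16:v→16,p→4,b→4,r→13,q→13 17:v→13,p→4,b→17,r→4,q→17 18:v→18,p→18,b→4,r→4,q→13 19:v→19,p→4,b→4,r→13,q→19.
'vb': run [27, 18, 7] end={s10,s25,s26,s29,s33,s35,s5} — reject; 2/2 del acc.
'vrr': |S_i|=[27, 18, 10, 5] end={s10,s25,s29,s33,s5} rej; 3/3 single-dels accept.
'rqr': N↓-sim [27, 19, 12, 5] end={s10,s25,s29,s33,s5} rej; 3/3 deletions ∈↓L.
'qrp': run [27, 22, 12, 6] end={s10,s25,s29,s33,s35,s5} rej; 3/3 del acc.
'qpqp': N↓-sim [27, 22, 18, 13, 6] end={s10,s25,s29,s33,s35,s5} ∉↓L; 4/4 del acc.
5 obstructions.


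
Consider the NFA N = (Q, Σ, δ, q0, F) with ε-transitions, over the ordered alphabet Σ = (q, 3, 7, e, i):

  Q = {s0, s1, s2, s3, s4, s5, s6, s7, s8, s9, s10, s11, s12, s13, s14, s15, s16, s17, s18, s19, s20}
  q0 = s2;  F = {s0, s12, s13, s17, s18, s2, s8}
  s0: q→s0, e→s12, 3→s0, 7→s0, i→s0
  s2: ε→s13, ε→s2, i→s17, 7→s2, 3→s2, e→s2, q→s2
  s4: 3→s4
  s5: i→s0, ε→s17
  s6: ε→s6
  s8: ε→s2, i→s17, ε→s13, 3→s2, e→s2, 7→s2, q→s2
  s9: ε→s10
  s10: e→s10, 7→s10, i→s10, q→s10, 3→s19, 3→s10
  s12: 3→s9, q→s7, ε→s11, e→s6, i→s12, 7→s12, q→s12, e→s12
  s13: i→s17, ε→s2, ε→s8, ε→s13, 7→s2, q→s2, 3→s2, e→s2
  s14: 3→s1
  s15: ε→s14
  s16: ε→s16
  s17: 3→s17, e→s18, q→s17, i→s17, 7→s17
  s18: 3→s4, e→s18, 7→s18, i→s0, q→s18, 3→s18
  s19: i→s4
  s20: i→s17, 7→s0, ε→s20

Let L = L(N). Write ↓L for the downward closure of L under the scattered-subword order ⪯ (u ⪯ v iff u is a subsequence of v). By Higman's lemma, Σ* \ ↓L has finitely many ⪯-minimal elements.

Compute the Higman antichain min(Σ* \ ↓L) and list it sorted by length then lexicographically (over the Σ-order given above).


Antichain: [ieie3].

|Q|=21, |F|=7, |δ|=64 (14 ε).
min D↑ (6 st, q0=0, F={5}): 0:q→0,3→0,7→0,e→0,i→1 1:q→1,3→1,7→1,e→2,i→1 2:q→2,3→2,7→2,e→2,i→3 3:q→3,3→3,7→3,e→4,i→3 4:q→4,3→5,7→4,e→4,i→4 5:q→5,3→5,7→5,e→5,i→5.
'ieie3': run [14, 11, 10, 9, 8, 4] end={s10,s19,s4,s9} ∉↓L; 5/5 deletions ∈↓L.
1 words, ⪯-incomp.


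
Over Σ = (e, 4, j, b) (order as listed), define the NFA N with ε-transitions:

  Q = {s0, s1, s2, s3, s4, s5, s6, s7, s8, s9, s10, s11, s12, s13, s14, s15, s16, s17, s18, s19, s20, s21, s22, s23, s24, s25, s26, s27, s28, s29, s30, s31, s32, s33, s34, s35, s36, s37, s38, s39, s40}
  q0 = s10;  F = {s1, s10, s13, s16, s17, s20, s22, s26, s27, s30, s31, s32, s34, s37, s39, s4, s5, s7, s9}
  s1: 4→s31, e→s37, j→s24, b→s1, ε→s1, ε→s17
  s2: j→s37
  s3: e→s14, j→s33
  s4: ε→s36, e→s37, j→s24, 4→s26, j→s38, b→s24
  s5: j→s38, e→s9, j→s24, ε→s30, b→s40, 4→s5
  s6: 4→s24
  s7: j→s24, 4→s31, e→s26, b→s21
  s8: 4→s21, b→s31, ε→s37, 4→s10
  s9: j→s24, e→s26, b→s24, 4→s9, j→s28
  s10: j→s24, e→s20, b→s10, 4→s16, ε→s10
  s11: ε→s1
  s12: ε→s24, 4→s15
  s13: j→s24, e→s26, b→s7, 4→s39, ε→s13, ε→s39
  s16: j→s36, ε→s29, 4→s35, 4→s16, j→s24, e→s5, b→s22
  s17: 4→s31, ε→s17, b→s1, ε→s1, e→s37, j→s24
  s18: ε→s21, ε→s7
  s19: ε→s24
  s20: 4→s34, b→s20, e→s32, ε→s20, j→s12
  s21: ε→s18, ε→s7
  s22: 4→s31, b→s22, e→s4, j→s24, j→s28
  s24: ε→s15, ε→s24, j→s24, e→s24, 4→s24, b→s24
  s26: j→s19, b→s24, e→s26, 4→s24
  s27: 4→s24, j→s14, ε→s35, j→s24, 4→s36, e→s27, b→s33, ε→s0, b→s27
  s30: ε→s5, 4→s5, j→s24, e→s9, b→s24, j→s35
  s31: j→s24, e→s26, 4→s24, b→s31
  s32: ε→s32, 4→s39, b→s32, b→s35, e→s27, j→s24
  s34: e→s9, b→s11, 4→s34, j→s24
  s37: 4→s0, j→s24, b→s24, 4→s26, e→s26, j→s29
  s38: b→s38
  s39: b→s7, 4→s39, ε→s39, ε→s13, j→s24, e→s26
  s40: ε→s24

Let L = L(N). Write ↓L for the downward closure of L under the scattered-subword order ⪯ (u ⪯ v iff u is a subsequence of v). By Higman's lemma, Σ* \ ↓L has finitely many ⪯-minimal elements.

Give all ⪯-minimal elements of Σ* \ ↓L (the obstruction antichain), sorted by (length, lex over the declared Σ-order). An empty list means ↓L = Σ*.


min(Σ*\↓L) = [j, 4eb, eee4, 4b44].

|Q|=41, |F|=19, |δ|=130 (28 ε).
min D↑ (17 st, q0=0, F={3}): 0:e→1,4→2,j→3,b→0 1:e→4,4→5,j→3,b→1 2:e→6,4→2,j→3,b→7 3:e→3,4→3,j→3,b→3 4:e→8,4→9,j→3,b→4 5:e→10,4→5,j→3,b→11 6:e→10,4→6,j→3,b→3 7:e→12,4→13,j→3,b→7 8:e→8,4→3,j→3,b→8 9:e→14,4→9,j→3,b→15 10:e→14,4→10,j→3,b→3 11:e→16,4→13,j→3,b→11 12:e→16,4→14,j→3,b→3 13:e→14,4→3,j→3,b→13 14:e→14,4→3,j→3,b→3 15:e→14,4→13,j→3,b→15 16:e→14,4→14,j→3,b→3 (ε-aug+det+¬).
'j': |S_i|=[35, 10] end={s12,s14,s15,s19,s24,s28,s29,s35,s36,s38} rej; 1/1 single-dels accept.
'4eb': |S_i|=[35, 28, 16, 4] end={s15,s24,s38,s40} rej; 3/3 single-dels accept.
'eee4': N↓-sim [35, 32, 21, 10, 3] end={s15,s24,s36} — reject; 4/4 del acc.
'4b44': |S_i|=[35, 28, 20, 6, 2] end={s15,s24} ∉↓L; 4/4 del acc.
4 minimals (antichain).


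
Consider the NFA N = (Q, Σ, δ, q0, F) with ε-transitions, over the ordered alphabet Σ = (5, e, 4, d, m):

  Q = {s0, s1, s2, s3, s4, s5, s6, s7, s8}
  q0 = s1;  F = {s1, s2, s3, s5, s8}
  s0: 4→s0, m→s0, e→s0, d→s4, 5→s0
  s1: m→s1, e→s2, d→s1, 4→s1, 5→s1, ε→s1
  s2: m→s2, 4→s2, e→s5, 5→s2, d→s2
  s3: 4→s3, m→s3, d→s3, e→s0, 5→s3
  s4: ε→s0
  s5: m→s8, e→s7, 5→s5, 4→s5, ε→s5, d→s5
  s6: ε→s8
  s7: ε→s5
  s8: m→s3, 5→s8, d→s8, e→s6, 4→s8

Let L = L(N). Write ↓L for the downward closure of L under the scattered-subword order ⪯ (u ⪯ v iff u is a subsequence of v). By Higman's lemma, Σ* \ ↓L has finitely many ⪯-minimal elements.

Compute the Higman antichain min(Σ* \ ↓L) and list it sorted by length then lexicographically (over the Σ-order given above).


A = [eemme].

|Q|=9, |F|=5, |δ|=35 (5 ε).
min D↑ (6 st, q0=0, F={5}): 0:5→0,e→1,4→0,d→0,m→0 1:5→1,e→2,4→1,d→1,m→1 2:5→2,e→2,4→2,d→2,m→3 3:5→3,e→3,4→3,d→3,m→4 4:5→4,e→5,4→4,d→4,m→4 5:5→5,e→5,4→5,d→5,m→5 [Hopcroft].
'eemme': run [9, 8, 7, 5, 3, 2] end={s0,s4} ∉↓L; 5/5 deletions ∈↓L.
1 obstructions.


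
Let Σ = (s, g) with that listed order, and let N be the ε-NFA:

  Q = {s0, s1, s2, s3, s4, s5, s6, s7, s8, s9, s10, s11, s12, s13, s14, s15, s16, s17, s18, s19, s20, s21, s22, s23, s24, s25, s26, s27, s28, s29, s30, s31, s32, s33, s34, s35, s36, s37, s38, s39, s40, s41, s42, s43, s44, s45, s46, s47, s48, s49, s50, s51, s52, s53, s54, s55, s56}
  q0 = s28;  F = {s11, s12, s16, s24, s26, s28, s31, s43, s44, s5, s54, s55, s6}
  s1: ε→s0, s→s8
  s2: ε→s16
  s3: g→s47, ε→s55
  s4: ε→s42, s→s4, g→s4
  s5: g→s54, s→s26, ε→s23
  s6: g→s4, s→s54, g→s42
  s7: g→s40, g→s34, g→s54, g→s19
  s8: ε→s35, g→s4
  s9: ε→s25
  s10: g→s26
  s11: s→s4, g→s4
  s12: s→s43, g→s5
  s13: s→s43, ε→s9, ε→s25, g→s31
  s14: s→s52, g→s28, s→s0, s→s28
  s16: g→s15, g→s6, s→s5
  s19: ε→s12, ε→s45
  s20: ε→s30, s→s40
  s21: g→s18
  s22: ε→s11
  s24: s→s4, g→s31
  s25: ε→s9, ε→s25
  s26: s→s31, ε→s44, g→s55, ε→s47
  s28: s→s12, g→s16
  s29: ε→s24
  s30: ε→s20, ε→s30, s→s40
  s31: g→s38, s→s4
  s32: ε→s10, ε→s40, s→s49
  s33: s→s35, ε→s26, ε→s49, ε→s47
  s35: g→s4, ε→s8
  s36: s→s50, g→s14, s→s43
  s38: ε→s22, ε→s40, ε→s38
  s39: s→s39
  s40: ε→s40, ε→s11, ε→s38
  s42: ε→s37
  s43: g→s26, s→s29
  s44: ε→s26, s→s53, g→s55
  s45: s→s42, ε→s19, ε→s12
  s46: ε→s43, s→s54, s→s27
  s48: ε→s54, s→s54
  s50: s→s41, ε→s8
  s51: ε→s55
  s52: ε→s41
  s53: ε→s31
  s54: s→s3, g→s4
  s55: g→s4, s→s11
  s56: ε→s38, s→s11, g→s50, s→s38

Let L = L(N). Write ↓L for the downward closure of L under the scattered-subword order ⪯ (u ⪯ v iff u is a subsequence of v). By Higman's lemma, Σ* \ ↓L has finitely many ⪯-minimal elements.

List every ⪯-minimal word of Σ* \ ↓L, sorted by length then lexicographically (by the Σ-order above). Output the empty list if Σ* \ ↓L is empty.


A = [ggg, ssss].

|Q|=57, |F|=13, |δ|=105 (43 ε).
min D↑ (13 st, q0=0, F={9}): 0:s→1,g→2 1:s→3,g→4 2:s→4,g→5 3:s→6,g→7 4:s→7,g→8 5:s→8,g→9 6:s→9,g→10 7:s→10,g→11 8:s→11,g→9 9:s→9,g→9 10:s→9,g→12 11:s→12,g→9 12:s→9,g→9 [Hopcroft].
'ggg': |S_i|=[25, 20, 13, 4] end={s37,s4,s42,s47} rej; 3/3 del acc.
'ssss': N↓-sim [25, 21, 17, 11, 3] end={s37,s4,s42} ∉↓L; 4/4 del acc.
2 obstructions.


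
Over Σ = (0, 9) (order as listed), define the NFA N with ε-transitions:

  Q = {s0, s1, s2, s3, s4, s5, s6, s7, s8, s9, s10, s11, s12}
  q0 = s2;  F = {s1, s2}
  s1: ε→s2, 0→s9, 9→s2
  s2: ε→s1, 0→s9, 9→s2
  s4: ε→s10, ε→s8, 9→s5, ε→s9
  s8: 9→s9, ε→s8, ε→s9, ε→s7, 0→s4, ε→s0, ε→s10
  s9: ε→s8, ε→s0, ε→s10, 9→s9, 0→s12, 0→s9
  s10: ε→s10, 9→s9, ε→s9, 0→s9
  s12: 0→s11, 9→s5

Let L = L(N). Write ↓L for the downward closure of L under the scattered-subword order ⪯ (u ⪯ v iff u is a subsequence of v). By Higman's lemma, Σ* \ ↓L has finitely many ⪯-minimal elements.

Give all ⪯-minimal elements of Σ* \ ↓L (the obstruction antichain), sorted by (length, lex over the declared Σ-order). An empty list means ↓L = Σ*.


|Q|=13, |F|=2, |δ|=29 (15 ε).
min D↑ (2 st, q0=0, F={1}): 0:0→1,9→0 1:0→1,9→1 (ε-aug+det+¬).
'0': |S_i|=[11, 9] end={s0,s10,s11,s12,s4,s5,s7,s8,s9} — reject; 1/1 del acc.
1 minimals (antichain).

min(Σ*\↓L) = [0].


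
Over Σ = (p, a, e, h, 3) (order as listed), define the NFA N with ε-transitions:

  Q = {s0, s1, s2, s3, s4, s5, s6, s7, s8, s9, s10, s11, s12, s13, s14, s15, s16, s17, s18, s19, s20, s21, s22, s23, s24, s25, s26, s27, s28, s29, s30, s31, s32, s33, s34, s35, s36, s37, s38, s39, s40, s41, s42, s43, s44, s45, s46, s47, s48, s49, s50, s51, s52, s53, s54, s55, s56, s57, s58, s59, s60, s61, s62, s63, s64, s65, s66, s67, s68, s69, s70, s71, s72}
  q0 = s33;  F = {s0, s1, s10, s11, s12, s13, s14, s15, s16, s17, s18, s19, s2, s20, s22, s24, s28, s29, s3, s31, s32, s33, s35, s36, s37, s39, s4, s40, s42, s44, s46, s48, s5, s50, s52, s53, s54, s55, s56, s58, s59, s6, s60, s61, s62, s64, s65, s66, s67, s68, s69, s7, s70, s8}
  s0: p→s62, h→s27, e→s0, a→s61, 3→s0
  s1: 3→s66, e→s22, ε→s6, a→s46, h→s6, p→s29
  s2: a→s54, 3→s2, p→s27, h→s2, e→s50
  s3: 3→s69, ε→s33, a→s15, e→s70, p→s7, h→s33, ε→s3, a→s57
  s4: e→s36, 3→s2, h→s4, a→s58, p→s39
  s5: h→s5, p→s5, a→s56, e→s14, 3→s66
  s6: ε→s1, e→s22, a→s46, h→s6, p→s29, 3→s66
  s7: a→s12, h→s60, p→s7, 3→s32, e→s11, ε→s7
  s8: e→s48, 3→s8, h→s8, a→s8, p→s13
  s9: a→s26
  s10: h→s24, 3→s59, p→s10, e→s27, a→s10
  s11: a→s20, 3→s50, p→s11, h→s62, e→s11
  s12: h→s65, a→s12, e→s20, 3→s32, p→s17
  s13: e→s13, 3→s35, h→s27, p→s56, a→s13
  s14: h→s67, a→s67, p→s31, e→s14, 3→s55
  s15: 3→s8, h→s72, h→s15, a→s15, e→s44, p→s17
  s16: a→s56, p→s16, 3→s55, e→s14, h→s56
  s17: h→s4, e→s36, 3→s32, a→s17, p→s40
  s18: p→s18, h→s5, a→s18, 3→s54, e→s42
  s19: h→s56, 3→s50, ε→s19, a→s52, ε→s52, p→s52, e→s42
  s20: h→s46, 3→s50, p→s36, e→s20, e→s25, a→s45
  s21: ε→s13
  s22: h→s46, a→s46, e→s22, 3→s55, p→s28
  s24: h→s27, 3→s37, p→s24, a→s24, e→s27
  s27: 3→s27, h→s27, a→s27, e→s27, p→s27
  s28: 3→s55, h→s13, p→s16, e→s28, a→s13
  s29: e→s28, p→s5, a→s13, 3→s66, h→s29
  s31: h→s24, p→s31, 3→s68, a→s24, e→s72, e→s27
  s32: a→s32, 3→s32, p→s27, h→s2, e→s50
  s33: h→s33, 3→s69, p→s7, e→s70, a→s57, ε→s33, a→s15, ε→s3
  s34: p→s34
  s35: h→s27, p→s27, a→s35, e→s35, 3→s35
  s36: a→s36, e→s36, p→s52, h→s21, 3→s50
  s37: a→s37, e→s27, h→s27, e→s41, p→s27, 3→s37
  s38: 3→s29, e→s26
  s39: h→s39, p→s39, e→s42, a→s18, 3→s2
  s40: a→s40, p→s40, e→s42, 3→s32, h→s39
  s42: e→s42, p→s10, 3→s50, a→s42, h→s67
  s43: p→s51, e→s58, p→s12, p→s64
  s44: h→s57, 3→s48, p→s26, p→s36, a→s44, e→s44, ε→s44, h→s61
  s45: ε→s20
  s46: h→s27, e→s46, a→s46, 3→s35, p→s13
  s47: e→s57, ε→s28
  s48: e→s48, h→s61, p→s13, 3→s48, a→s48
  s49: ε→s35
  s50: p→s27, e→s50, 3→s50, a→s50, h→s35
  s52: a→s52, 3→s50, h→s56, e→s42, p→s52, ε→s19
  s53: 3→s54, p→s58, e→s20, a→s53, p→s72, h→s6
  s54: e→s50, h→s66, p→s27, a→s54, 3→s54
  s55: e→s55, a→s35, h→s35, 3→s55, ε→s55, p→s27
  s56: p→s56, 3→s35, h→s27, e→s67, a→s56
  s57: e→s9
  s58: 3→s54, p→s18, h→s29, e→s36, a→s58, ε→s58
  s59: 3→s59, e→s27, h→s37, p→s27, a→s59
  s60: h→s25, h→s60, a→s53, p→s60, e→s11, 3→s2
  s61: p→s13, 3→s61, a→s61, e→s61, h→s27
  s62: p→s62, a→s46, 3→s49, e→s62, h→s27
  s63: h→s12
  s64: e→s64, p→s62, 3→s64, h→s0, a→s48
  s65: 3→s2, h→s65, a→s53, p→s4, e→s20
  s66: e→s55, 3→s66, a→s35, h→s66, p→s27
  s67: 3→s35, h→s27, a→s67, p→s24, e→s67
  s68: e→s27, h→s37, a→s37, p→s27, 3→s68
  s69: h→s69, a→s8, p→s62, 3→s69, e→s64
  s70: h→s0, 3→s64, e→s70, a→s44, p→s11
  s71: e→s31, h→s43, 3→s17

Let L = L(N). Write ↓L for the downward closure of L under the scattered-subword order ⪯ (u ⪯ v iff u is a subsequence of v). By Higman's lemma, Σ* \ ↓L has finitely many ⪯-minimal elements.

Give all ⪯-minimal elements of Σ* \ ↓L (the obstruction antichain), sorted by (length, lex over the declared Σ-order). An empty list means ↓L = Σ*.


min(Σ*\↓L) = [p3p, ehh, 3ph, phahah, appepe].

|Q|=73, |F|=54, |δ|=316 (17 ε).
min D↑ (52 st, q0=0, F={20}): 0:p→1,a→2,e→3,h→0,3→4 1:p→1,a→5,e→6,h→7,3→8 2:p→9,a→2,e→10,h→2,3→11 3:p→6,a→10,e→3,h→12,3→13 4:p→14,a→11,e→13,h→4,3→4 5:p→9,a→5,e→15,h→16,3→8 6:p→6,a→15,e→6,h→14,3→17 7:p→7,a→18,e→6,h→7,3→19 8:p→20,a→8,e→17,h→19,3→8 9:p→21,a→9,e→22,h→23,3→8 10:p→22,a→10,e→10,h→24,3→25 11:p→26,a→11,e→25,h→11,3→11 12:p→14,a→24,e→12,h→20,3→12 13:p→14,a→25,e→13,h→12,3→13 14:p→14,a→27,e→14,h→20,3→28 15:p→22,a→15,e→15,h→27,3→17 16:p→23,a→18,e→15,h→16,3→19 17:p→20,a→17,e→17,h→28,3→17 18:p→29,a→18,e→15,h→30,3→31 19:p→20,a→31,e→17,h→19,3→19 20:p→20,a→20,e→20,h→20,3→20 21:p→21,a→21,e→32,h→33,3→8 22:p→34,a→22,e→22,h→26,3→17 23:p→33,a→29,e→22,h→23,3→19 24:p→26,a→24,e→24,h→20,3→24 25:p→26,a→25,e→25,h→24,3→25 26:p→35,a→26,e→26,h→20,3→28 27:p→26,a→27,e→27,h→20,3→28 28:p→20,a→28,e→28,h→20,3→28 29:p→36,a→29,e→22,h→37,3→31 30:p→37,a→27,e→38,h→30,3→39 31:p→20,a→31,e→17,h→39,3→31 32:p→40,a→32,e→32,h→41,3→17 33:p→33,a→36,e→32,h→33,3→19 34:p→34,a→34,e→32,h→35,3→17 35:p→35,a→35,e→41,h→20,3→28 36:p→36,a→36,e→32,h→42,3→31 37:p→42,a→26,e→43,h→37,3→39 38:p→43,a→27,e→38,h→27,3→44 39:p→20,a→28,e→44,h→39,3→39 40:p→40,a→40,e→20,h→45,3→46 41:p→45,a→41,e→41,h→20,3→28 42:p→42,a→35,e→47,h→42,3→39 43:p→48,a→26,e→43,h→26,3→44 44:p→20,a→28,e→44,h→28,3→44 45:p→45,a→45,e→20,h→20,3→49 46:p→20,a→46,e→20,h→49,3→46 47:p→50,a→41,e→47,h→41,3→44 48:p→48,a→35,e→47,h→35,3→44 49:p→20,a→49,e→20,h→20,3→49 50:p→50,a→45,e→20,h→45,3→51 51:p→20,a→49,e→20,h→49,3→51.
'p3p': N↓-sim [64, 51, 13, 1] end={s27} ∉↓L; 3/3 deletions ∈↓L.
'ehh': run [64, 40, 17, 1] end={s27} ∉↓L; 3/3 del acc.
'3ph': run [64, 25, 11, 1] end={s27} ∉↓L; 3/3 single-dels accept.
'phahah': N↓-sim [64, 51, 45, 37, 23, 9, 1] end={s27} ∉↓L; 6/6 single-dels accept.
'appepe': |S_i|=[64, 53, 36, 27, 15, 9, 3] end={s27,s41,s72} rej; 6/6 del acc.
5 minimals (antichain).


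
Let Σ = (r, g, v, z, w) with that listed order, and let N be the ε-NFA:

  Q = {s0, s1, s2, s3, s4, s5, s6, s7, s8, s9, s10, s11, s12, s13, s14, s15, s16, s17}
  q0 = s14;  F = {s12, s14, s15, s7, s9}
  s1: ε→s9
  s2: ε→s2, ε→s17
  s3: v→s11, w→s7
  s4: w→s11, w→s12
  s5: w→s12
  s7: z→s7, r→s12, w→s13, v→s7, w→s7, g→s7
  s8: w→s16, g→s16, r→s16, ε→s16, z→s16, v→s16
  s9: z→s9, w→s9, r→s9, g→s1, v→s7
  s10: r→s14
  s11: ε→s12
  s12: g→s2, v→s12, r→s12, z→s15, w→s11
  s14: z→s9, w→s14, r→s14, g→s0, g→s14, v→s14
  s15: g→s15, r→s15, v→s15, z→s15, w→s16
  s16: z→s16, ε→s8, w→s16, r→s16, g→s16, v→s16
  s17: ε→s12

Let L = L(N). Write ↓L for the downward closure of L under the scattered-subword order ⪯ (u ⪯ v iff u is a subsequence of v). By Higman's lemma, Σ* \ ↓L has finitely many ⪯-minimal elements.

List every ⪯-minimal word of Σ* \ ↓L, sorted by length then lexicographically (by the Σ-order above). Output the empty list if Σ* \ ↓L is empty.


Antichain: [zvrzw].

|Q|=18, |F|=5, |δ|=50 (7 ε).
min D↑ (6 st, q0=0, F={5}): 0:r→0,g→0,v→0,z→1,w→0 1:r→1,g→1,v→2,z→1,w→1 2:r→3,g→2,v→2,z→2,w→2 3:r→3,g→3,v→3,z→4,w→3 4:r→4,g→4,v→4,z→4,w→5 5:r→5,g→5,v→5,z→5,w→5 (ε-aug+det+¬).
'zvrzw': |S_i|=[13, 11, 9, 7, 3, 2] end={s16,s8} ∉↓L; 5/5 deletions ∈↓L.
1 obstructions.


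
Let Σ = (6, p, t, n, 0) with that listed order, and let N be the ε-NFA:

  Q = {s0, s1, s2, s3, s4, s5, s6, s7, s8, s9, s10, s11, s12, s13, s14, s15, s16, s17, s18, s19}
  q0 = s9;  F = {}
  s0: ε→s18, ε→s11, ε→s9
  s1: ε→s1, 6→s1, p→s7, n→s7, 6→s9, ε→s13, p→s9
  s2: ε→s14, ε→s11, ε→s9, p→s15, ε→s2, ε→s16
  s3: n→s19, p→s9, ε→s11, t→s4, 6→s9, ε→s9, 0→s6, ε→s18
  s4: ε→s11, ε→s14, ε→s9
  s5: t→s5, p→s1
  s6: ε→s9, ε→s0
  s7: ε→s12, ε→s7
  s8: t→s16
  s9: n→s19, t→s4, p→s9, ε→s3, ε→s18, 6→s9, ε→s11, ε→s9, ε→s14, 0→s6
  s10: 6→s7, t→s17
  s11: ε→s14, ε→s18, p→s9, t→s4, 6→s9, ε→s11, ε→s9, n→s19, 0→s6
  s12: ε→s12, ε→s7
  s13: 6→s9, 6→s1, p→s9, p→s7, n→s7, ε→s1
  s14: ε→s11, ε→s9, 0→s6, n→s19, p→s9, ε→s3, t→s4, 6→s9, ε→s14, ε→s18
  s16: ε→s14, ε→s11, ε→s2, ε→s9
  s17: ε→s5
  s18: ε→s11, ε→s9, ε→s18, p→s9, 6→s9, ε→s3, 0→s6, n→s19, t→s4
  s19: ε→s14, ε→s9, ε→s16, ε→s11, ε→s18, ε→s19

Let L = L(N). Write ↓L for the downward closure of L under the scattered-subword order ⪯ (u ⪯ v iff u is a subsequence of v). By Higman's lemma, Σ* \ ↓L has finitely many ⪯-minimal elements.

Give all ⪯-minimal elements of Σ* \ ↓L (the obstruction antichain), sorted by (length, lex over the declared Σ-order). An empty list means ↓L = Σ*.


min(Σ*\↓L) = [ε].

|Q|=20, |F|=0, |δ|=93 (52 ε).
min D↑ (1 st, q0=0, F={0}): 0:6→0,p→0,t→0,n→0,0→0 [Hopcroft].
ε ∈ L(D↑) ⇒ ↓L = ∅.


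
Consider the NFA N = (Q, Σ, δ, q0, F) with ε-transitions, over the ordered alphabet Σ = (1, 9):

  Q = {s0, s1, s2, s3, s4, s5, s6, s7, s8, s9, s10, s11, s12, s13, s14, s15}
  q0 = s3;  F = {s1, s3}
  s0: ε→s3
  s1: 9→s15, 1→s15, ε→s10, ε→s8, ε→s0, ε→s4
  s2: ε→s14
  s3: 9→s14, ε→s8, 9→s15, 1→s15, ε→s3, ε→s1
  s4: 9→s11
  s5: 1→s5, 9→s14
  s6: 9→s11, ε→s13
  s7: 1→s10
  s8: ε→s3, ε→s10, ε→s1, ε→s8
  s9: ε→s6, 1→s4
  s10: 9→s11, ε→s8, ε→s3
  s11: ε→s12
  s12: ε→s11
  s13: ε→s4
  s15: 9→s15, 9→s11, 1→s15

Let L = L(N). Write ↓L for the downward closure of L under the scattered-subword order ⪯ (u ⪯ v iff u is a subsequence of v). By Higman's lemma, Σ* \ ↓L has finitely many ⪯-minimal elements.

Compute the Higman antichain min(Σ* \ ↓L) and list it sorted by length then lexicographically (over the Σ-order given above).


min(Σ*\↓L) = [1, 9].

|Q|=16, |F|=2, |δ|=35 (20 ε).
min D↑ (2 st, q0=0, F={1}): 0:1→1,9→1 1:1→1,9→1 [Hopcroft].
'1': |S_i|=[10, 3] end={s11,s12,s15} — reject; 1/1 single-dels accept.
'9': |S_i|=[10, 4] end={s11,s12,s14,s15} rej; 1/1 deletions ∈↓L.
2 obstructions.


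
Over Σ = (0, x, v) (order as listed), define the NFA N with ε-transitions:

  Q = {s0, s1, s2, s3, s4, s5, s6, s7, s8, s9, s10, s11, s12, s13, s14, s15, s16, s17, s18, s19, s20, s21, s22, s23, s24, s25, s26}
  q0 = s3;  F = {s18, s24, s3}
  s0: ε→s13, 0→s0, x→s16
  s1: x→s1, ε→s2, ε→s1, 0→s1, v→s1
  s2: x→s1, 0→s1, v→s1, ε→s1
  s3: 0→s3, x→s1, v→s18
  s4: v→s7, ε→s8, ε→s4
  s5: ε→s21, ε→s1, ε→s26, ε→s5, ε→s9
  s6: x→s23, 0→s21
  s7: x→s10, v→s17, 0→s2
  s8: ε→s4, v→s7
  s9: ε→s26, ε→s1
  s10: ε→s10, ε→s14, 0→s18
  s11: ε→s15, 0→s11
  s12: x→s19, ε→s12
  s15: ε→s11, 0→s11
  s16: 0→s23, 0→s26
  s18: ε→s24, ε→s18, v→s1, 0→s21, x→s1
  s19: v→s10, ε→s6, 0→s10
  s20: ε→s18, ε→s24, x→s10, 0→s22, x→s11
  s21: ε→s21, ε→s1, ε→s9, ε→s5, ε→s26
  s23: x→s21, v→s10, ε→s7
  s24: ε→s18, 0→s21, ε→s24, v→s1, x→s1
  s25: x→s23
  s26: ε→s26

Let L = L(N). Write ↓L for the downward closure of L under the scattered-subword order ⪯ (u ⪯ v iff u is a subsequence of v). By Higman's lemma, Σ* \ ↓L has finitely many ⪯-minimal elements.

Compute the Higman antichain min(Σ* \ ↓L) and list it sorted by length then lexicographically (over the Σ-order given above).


|Q|=27, |F|=3, |δ|=71 (33 ε).
min D↑ (3 st, q0=0, F={1}): 0:0→0,x→1,v→2 1:0→1,x→1,v→1 2:0→1,x→1,v→1.
'x': N↓-sim [9, 2] end={s1,s2} rej; 1/1 single-dels accept.
'v0': N↓-sim [9, 8, 6] end={s1,s2,s21,s26,s5,s9} — reject; 2/2 deletions ∈↓L.
'vv': |S_i|=[9, 8, 2] end={s1,s2} ∉↓L; 2/2 deletions ∈↓L.
3 obstructions.

A = [x, v0, vv].


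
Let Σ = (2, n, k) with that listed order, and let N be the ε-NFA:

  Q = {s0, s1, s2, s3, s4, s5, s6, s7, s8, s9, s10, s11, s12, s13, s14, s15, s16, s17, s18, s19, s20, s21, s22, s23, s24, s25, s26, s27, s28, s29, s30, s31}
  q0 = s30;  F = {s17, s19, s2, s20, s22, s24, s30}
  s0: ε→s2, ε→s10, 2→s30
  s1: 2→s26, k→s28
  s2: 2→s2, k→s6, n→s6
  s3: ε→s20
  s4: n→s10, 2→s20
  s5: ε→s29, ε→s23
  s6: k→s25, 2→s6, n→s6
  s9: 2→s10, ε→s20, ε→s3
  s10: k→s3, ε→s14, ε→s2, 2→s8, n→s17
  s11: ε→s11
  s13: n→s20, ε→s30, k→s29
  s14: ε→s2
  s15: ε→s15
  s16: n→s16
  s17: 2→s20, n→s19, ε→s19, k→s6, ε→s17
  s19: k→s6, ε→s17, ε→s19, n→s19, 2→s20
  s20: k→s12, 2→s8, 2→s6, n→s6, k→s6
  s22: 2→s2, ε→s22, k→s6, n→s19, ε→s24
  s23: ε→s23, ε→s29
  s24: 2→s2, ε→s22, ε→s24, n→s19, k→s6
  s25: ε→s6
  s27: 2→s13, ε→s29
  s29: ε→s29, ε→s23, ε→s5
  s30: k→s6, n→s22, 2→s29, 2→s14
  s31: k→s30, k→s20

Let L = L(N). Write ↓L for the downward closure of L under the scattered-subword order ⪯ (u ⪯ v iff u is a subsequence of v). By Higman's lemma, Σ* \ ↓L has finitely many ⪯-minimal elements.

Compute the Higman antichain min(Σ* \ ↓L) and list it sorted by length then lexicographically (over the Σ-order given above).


|Q|=32, |F|=7, |δ|=70 (28 ε).
min D↑ (6 st, q0=0, F={3}): 0:2→1,n→2,k→3 1:2→1,n→3,k→3 2:2→1,n→4,k→3 3:2→3,n→3,k→3 4:2→5,n→4,k→3 5:2→3,n→3,k→3 [Hopcroft].
'k': N↓-sim [15, 3] end={s12,s25,s6} rej; 1/1 del acc.
'2n': run [15, 10, 2] end={s25,s6} — reject; 2/2 single-dels accept.
'nn22': |S_i|=[15, 10, 7, 5, 3] end={s25,s6,s8} rej; 4/4 deletions ∈↓L.
3 obstructions.

A = [k, 2n, nn22].
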